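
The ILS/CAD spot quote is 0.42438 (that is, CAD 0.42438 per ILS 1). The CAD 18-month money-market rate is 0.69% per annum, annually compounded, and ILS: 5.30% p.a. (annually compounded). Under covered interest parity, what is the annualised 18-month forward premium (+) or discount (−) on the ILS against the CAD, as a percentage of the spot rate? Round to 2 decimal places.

T = 18/12 years.
CIP forward (CAD per ILS) = 0.42438 × 1.0103678/1.0805443 = 0.39681842.
(F − S)/S ÷ T = (0.39681842 − 0.42438)/0.42438/(18/12) = -0.043297 → -4.33%.

-4.33%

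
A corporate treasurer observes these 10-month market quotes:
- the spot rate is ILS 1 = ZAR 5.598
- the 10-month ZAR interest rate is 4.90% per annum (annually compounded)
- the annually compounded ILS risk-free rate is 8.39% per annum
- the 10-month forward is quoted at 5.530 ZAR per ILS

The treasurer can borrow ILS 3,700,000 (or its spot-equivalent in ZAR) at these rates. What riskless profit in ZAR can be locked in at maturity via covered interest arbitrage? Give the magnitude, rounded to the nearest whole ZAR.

ZAR 326,900

T = 10/12 years.
Route A — deposit ILS, sell forward: 3,700,000 × 1.0694430938 × 5.530 = ZAR 21,881,875.14.
Route B — convert at spot, deposit ZAR: 3,700,000 × 5.598 × 1.0406696927 = ZAR 21,554,975.08.
The quoted forward overvalues ILS, so borrow ZAR, buy ILS at spot, deposit the ILS at 8.39%, and sell the proceeds forward at 5.530.
The gap between the two covered legs is ZAR 326,900.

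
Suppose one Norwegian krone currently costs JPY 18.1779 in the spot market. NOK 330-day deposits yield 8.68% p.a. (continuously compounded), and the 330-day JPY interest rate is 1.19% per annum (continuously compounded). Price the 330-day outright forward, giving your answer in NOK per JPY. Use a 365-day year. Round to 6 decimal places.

0.058866

T = 330/365 years.
JPY accumulates by e^(0.0119×330/365) = 1.010817.
NOK accumulates by e^(0.0868×330/365) = 1.0816382.
So F = 18.1779 × 1.010817 / 1.0816382 = 16.98769 (JPY/NOK).
Invert for NOK per JPY: 1 / 16.98769 = 0.058866.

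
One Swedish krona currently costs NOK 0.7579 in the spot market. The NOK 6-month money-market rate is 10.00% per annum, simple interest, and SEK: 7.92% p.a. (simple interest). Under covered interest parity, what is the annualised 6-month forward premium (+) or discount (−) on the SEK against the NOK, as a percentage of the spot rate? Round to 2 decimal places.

+2.00%

T = 6/12 years.
No-arbitrage forward: 0.7579 × 1.050000 / 1.039600 = 0.7654819 NOK/SEK.
(F − S)/S ÷ T = (0.7654819 − 0.7579)/0.7579/(6/12) = 0.020008 → 2.00%.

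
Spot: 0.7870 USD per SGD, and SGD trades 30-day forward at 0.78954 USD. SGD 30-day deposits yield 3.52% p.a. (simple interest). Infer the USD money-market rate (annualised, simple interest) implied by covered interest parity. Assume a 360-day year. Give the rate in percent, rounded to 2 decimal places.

7.40%

T = 30/360 years.
CIP gives F = S · g_USD/g_SGD, so g_USD/g_SGD = 0.78954/0.787 = 1.0032274.
The SGD side grows by 1 + 0.0352×30/360 = 1.0029333.
Hence g_USD = 1.0061702.
r = (1.0061702 − 1)/(30/360) = 0.074042 → 7.40%.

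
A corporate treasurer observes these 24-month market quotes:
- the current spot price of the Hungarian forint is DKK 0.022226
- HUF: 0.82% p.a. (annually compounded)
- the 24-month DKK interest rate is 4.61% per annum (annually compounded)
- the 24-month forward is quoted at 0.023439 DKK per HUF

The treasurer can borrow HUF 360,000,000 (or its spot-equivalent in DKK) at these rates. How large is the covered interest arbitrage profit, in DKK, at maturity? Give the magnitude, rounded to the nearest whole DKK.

DKK 179,099

T = 2 years.
Keep in HUF, deliver into the forward: 360,000,000·1.01646724·0.023439 = DKK 8,576,991.23.
Swap to DKK now, deposit: 360,000,000·0.022226·1.09432521 = DKK 8,756,089.96.
The quoted forward undervalues HUF, so borrow HUF, convert to DKK at spot, deposit the DKK at 4.61%, and buy HUF forward at 0.023439 to cover the loan.
The gap between the two covered legs is DKK 179,099.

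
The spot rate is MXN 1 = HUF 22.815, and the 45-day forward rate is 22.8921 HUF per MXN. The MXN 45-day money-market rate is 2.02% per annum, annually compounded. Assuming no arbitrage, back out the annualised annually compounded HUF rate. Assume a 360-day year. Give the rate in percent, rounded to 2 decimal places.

4.81%

T = 45/360 years.
CIP gives F = S · g_HUF/g_MXN, so g_HUF/g_MXN = 22.8921/22.815 = 1.0033794.
The MXN side grows by (1 + 0.0202)^(45/360) = 1.002503.
That pins the HUF growth at 1.0058909.
r = 1.0058909^(360/45) − 1 = 0.048110 → 4.81%.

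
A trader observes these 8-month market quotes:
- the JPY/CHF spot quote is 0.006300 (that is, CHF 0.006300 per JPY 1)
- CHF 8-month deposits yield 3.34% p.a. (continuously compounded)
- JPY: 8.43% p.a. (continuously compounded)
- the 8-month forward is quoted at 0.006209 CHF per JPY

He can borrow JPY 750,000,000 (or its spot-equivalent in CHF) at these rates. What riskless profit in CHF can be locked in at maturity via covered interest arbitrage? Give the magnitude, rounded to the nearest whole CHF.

T = 8/12 years.
Invest the JPY and cover forward: 750,000,000 × 1.057809224 × 0.006209 = CHF 4,925,953.10.
Convert at spot and invest in CHF: 750,000,000 × 0.006300 × 1.022516419 = CHF 4,831,390.08.
The quoted forward overvalues JPY, so borrow CHF, buy JPY at spot, deposit the JPY at 8.43%, and sell the proceeds forward at 0.006209.
Arbitrage profit = |4,925,953.10 − 4,831,390.08| = CHF 94,563.

CHF 94,563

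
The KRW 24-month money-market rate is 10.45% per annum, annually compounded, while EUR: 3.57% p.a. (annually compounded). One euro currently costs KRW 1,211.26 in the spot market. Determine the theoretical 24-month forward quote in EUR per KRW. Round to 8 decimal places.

T = 2 years.
Growth of 1 KRW over T: (1 + 0.1045)^2 = 1.2199203.
EUR accumulates by (1 + 0.0357)^2 = 1.0726745.
CIP: F = S · (grow KRW)/(grow EUR) = 1211.26 × 1.2199203/1.0726745 = 1377.529 KRW per EUR.
Quoted the other way: 1/1377.529 = 0.00072594 EUR per KRW.

0.00072594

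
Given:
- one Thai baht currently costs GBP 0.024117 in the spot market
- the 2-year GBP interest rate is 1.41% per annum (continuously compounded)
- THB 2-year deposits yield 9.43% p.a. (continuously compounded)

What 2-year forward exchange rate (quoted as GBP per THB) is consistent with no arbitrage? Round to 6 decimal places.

T = 2 years.
GBP growth factor: e^(0.0141×2) = 1.0286014.
THB accumulates by e^(0.0943×2) = 1.2075578.
Forward (GBP per THB) = 0.024117 × 1.0286014 / 1.2075578 = 0.02054293.

0.020543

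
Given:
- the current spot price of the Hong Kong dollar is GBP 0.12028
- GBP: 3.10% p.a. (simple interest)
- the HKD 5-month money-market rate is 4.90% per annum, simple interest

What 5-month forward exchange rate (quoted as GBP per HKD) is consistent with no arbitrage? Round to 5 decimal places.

T = 5/12 years.
Growth of 1 GBP over T: 1 + 0.0310×5/12 = 1.0129167.
HKD accumulates by 1 + 0.0490×5/12 = 1.0204167.
Forward (GBP per HKD) = 0.12028 × 1.0129167 / 1.0204167 = 0.1193959.

0.11940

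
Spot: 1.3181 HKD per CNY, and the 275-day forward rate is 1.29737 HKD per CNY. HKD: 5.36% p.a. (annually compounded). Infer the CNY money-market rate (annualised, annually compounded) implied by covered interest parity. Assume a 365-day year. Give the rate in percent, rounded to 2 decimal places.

7.60%

T = 275/365 years.
F/S = 1.29737/1.3181 = 0.9842728 = (growth of HKD) / (growth of CNY).
HKD growth factor: (1 + 0.0536)^(275/365) = 1.0401225.
Hence g_CNY = 1.0567421.
r = 1.0567421^(365/275) − 1 = 0.076003 → 7.60%.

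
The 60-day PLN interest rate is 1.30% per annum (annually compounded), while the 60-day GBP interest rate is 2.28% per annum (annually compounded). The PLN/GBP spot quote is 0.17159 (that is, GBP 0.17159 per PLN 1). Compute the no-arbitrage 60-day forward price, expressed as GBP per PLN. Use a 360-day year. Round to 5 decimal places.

T = 60/360 years.
GBP accumulates by (1 + 0.0228)^(60/360) = 1.0037644.
Growth of 1 PLN over T: (1 + 0.0130)^(60/360) = 1.002155.
CIP: F = S · (grow GBP)/(grow PLN) = 0.17159 × 1.0037644/1.002155 = 0.1718656 GBP per PLN.

0.17187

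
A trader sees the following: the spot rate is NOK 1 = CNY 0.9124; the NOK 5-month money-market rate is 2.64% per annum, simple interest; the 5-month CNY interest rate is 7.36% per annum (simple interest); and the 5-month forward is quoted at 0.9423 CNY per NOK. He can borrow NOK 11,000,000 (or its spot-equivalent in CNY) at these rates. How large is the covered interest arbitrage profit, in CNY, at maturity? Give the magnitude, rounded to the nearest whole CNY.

CNY 135,135

T = 5/12 years.
Invest the NOK and cover forward: 11,000,000 × 1.011000 × 0.9423 = CNY 10,479,318.30.
Convert at spot and invest in CNY: 11,000,000 × 0.9124 × 1.0306666667 = CNY 10,344,182.93.
The quoted forward overvalues NOK, so borrow CNY, buy NOK at spot, deposit the NOK at 2.64%, and sell the proceeds forward at 0.9423.
The gap between the two covered legs is CNY 135,135.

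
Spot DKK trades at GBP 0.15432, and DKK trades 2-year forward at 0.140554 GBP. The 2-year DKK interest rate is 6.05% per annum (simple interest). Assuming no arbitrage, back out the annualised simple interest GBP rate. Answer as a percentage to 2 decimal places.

T = 2 years.
By CIP, F/S equals the GBP-to-DKK growth ratio: 0.140554/0.15432 = 0.9107957.
DKK growth factor: 1 + 0.0605×2 = 1.121000.
That pins the GBP growth at 1.021002.
(1.021002 − 1)/T = 0.010501, i.e. 1.05%.

1.05%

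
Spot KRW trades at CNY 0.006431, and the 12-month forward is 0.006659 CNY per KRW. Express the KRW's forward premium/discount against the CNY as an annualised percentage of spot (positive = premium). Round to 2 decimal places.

T = 1 year.
(F − S)/S = (0.006659 − 0.006431)/0.006431 = 0.0354533.
Annualise by dividing by T: 0.0354533 / 1 = 0.035453 → 3.55%.

+3.55%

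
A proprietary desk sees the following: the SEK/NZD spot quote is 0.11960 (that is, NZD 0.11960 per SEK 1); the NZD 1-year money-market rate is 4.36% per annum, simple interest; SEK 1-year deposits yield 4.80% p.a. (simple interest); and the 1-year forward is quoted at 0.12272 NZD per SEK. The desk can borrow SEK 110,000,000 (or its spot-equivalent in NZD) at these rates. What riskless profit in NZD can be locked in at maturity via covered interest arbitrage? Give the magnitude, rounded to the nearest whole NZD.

T = 1 year.
Route A — deposit SEK, sell forward: 110,000,000 × 1.048000 × 0.12272 = NZD 14,147,161.60.
Route B — convert at spot, deposit NZD: 110,000,000 × 0.11960 × 1.043600 = NZD 13,729,601.60.
The quoted forward overvalues SEK, so borrow NZD, buy SEK at spot, deposit the SEK at 4.80%, and sell the proceeds forward at 0.12272.
Profit = 14,147,161.60 − 13,729,601.60 = NZD 417,560.

NZD 417,560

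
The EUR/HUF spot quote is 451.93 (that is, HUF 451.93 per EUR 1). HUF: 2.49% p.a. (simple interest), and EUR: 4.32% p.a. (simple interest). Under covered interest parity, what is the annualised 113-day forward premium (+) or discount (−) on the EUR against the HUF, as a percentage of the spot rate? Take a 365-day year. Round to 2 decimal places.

T = 113/365 years.
No-arbitrage forward: 451.93 × 1.0077088 / 1.0133742 = 449.40343 HUF/EUR.
Annualised premium = (F − S)/S × (1/T) = (449.40343 − 451.93)/451.93 ÷ (113/365) = -1.81%.

-1.81%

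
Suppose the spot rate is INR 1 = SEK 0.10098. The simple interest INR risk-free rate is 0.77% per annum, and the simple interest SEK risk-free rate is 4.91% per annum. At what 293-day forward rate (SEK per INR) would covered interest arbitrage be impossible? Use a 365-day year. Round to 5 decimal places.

0.10432

T = 293/365 years.
Growth of 1 SEK over T: 1 + 0.0491×293/365 = 1.0394145.
INR growth factor: 1 + 0.0077×293/365 = 1.0061811.
Forward (SEK per INR) = 0.10098 × 1.0394145 / 1.0061811 = 0.1043153.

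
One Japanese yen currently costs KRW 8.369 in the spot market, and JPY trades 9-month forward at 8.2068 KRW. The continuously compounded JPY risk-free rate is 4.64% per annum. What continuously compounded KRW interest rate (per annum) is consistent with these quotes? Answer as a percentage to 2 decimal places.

2.03%

T = 9/12 years.
CIP gives F = S · g_KRW/g_JPY, so g_KRW/g_JPY = 8.2068/8.369 = 0.9806190.
JPY growth factor: e^(0.0464×9/12) = 1.0354126.
Hence g_KRW = 1.0153453.
r = ln(1.0153453)/(9/12) = 0.020305 → 2.03%.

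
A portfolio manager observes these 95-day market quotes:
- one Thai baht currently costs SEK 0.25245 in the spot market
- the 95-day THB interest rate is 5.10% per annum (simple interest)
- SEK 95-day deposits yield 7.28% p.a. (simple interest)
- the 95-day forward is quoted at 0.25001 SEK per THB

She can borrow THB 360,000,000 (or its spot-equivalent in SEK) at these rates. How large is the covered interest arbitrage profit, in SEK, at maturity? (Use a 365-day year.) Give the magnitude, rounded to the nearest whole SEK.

SEK 1,405,722

T = 95/365 years.
Keep in THB, deliver into the forward: 360,000,000·1.0132739726·0.25001 = SEK 91,198,305.32.
Swap to SEK now, deposit: 360,000,000·0.25245·1.0189479452 = SEK 92,604,027.16.
The quoted forward undervalues THB, so borrow THB, convert to SEK at spot, deposit the SEK at 7.28%, and buy THB forward at 0.25001 to cover the loan.
Profit = 92,604,027.16 − 91,198,305.32 = SEK 1,405,722.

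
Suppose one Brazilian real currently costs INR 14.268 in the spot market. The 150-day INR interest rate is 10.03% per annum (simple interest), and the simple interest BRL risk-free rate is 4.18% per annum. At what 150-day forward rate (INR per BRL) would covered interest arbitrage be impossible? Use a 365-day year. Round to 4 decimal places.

14.6052

T = 150/365 years.
Growth of 1 INR over T: 1 + 0.1003×150/365 = 1.04121918.
Growth of 1 BRL over T: 1 + 0.0418×150/365 = 1.01717808.
CIP: F = S · (grow INR)/(grow BRL) = 14.268 × 1.04121918/1.01717808 = 14.605226 INR per BRL.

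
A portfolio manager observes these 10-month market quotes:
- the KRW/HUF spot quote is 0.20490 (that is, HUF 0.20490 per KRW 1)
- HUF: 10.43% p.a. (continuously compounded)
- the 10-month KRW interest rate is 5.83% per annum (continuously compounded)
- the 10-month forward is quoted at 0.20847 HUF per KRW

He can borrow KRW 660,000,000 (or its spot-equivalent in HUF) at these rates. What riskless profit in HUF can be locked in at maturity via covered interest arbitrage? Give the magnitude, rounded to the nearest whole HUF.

HUF 3,074,196

T = 10/12 years.
Route A — deposit KRW, sell forward: 660,000,000 × 1.04978285008 × 0.20847 = HUF 144,439,832.30.
Route B — convert at spot, deposit HUF: 660,000,000 × 0.20490 × 1.09080577545 = HUF 147,514,028.24.
The quoted forward undervalues KRW, so borrow KRW, convert to HUF at spot, deposit the HUF at 10.43%, and buy KRW forward at 0.20847 to cover the loan.
Profit = 147,514,028.24 − 144,439,832.30 = HUF 3,074,196.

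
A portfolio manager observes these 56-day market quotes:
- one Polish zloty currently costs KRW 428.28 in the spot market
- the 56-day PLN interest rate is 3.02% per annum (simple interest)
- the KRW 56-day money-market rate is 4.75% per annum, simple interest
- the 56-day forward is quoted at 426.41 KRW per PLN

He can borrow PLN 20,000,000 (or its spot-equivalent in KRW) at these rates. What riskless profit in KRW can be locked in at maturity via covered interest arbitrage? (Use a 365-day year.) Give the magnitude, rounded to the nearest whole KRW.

KRW 60,308,505

T = 56/365 years.
Keep in PLN, deliver into the forward: 20,000,000·1.004633424658·426.41 = KRW 8,567,714,772.17.
Swap to KRW now, deposit: 20,000,000·428.28·1.007287671233 = KRW 8,628,023,276.71.
The quoted forward undervalues PLN, so borrow PLN, convert to KRW at spot, deposit the KRW at 4.75%, and buy PLN forward at 426.41 to cover the loan.
Arbitrage profit = |8,567,714,772.17 − 8,628,023,276.71| = KRW 60,308,505.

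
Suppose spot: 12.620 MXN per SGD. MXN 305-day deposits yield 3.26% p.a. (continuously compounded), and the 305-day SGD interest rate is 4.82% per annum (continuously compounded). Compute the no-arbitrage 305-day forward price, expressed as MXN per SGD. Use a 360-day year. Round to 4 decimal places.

12.4543

T = 305/360 years.
MXN accumulates by e^(0.0326×305/360) = 1.0280044.
Growth of 1 SGD over T: e^(0.0482×305/360) = 1.04168137.
Forward (MXN per SGD) = 12.62 × 1.0280044 / 1.04168137 = 12.454303.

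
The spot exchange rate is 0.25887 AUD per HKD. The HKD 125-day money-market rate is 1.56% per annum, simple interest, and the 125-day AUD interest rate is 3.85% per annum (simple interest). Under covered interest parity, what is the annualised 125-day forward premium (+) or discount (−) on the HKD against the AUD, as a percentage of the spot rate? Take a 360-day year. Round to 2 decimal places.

+2.28%

T = 125/360 years.
CIP forward (AUD per HKD) = 0.25887 × 1.0133681/1.0054167 = 0.26091729.
(F − S)/S ÷ T = (0.26091729 − 0.25887)/0.25887/(125/360) = 0.022777 → 2.28%.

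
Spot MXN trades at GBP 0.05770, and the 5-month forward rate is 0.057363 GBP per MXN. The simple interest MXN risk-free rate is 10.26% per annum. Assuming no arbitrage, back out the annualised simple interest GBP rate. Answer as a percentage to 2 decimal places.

8.80%

T = 5/12 years.
CIP gives F = S · g_GBP/g_MXN, so g_GBP/g_MXN = 0.057363/0.0577 = 0.9941594.
MXN growth factor: 1 + 0.1026×5/12 = 1.042750.
That pins the GBP growth at 1.0366597.
(1.0366597 − 1)/T = 0.087983, i.e. 8.80%.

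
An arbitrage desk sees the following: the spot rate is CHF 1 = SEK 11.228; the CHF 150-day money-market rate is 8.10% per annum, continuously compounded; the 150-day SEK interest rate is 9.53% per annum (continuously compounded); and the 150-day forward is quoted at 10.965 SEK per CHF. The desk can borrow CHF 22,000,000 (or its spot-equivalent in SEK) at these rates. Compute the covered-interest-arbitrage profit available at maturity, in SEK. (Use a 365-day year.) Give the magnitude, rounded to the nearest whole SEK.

SEK 7,487,039

T = 150/365 years.
Route A — deposit CHF, sell forward: 22,000,000 × 1.03384790477 × 10.965 = SEK 249,395,130.07.
Route B — convert at spot, deposit SEK: 22,000,000 × 11.228 × 1.03994141887 = SEK 256,882,169.52.
The quoted forward undervalues CHF, so borrow CHF, convert to SEK at spot, deposit the SEK at 9.53%, and buy CHF forward at 10.965 to cover the loan.
The gap between the two covered legs is SEK 7,487,039.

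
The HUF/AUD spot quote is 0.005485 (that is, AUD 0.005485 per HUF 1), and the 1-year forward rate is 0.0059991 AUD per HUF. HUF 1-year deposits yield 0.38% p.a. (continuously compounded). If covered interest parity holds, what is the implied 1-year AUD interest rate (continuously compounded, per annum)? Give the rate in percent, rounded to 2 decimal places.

T = 1 year.
By CIP, F/S equals the AUD-to-HUF growth ratio: 0.0059991/0.005485 = 1.0937284.
The HUF side grows by e^(0.0038×1) = 1.0038072.
So the AUD growth factor = 1.0978924.
Take logs: ln 1.0978924 / 1 = 0.093392, so 9.34%.

9.34%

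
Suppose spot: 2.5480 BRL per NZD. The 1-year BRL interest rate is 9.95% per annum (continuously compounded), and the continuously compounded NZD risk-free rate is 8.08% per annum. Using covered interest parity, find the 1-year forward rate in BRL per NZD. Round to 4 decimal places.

2.5961

T = 1 year.
BRL growth factor: e^(0.0995×1) = 1.1046185.
NZD growth factor: e^(0.0808×1) = 1.084154.
Forward (BRL per NZD) = 2.548 × 1.1046185 / 1.084154 = 2.596096.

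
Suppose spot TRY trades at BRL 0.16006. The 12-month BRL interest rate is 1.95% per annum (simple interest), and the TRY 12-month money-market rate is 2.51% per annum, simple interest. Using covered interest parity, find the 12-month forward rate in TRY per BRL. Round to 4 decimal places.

T = 1 year.
Growth of 1 BRL over T: 1 + 0.0195×1 = 1.019500.
TRY accumulates by 1 + 0.0251×1 = 1.025100.
CIP: F = S · (grow BRL)/(grow TRY) = 0.16006 × 1.019500/1.025100 = 0.1591856 BRL per TRY.
Invert for TRY per BRL: 1 / 0.1591856 = 6.2820.

6.2820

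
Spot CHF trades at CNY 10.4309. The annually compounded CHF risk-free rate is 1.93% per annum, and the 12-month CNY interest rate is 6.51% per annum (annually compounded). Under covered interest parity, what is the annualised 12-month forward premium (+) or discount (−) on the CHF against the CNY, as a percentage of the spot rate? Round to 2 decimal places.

T = 1 year.
F = S · g_CNY/g_CHF = 10.4309 × 1.065100/1.019300 = 10.8995895.
Annualised premium = (F − S)/S × (1/T) = (10.8995895 − 10.4309)/10.4309 ÷ 1 = 4.49%.

+4.49%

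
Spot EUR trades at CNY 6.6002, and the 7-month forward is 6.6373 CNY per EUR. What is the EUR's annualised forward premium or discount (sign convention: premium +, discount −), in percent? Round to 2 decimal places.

+0.96%

T = 7/12 years.
(F − S)/S = (6.6373 − 6.6002)/6.6002 = 0.0056210.
Annualise by dividing by T: 0.0056210 / (7/12) = 0.009636 → 0.96%.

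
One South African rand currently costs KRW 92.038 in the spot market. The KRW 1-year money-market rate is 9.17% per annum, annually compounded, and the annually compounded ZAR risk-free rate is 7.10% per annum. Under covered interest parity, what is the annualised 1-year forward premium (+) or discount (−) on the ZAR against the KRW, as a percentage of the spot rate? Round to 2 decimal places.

T = 1 year.
CIP forward (KRW per ZAR) = 92.038 × 1.091700/1.071000 = 93.816886.
(F − S)/S ÷ T = (93.816886 − 92.038)/92.038/1 = 0.019328 → 1.93%.

+1.93%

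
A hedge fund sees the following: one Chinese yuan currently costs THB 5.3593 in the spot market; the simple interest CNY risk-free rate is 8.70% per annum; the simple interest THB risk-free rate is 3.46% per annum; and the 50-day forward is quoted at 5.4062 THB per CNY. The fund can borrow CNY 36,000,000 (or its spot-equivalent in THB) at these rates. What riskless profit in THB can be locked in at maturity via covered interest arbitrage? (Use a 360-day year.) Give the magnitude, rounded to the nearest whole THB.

THB 3,112,938

T = 50/360 years.
Keep in CNY, deliver into the forward: 36,000,000·1.01208333333·5.4062 = THB 196,974,897.00.
Swap to THB now, deposit: 36,000,000·5.3593·1.00480555556 = THB 193,861,958.90.
The quoted forward overvalues CNY, so borrow THB, buy CNY at spot, deposit the CNY at 8.70%, and sell the proceeds forward at 5.4062.
Profit = 196,974,897.00 − 193,861,958.90 = THB 3,112,938.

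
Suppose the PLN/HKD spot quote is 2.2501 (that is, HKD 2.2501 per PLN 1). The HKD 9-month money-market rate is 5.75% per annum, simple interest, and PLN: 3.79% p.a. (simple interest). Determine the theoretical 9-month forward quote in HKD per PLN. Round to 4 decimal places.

T = 9/12 years.
HKD growth factor: 1 + 0.0575×9/12 = 1.043125.
PLN accumulates by 1 + 0.0379×9/12 = 1.028425.
CIP: F = S · (grow HKD)/(grow PLN) = 2.2501 × 1.043125/1.028425 = 2.282262 HKD per PLN.

2.2823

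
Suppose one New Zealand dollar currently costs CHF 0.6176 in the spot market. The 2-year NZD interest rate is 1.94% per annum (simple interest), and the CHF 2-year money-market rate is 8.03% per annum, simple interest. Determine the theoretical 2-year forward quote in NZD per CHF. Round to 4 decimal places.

T = 2 years.
Growth of 1 CHF over T: 1 + 0.0803×2 = 1.160600.
Growth of 1 NZD over T: 1 + 0.0194×2 = 1.038800.
So F = 0.6176 × 1.160600 / 1.038800 = 0.6900140 (CHF/NZD).
Quoted the other way: 1/0.6900140 = 1.4492 NZD per CHF.

1.4492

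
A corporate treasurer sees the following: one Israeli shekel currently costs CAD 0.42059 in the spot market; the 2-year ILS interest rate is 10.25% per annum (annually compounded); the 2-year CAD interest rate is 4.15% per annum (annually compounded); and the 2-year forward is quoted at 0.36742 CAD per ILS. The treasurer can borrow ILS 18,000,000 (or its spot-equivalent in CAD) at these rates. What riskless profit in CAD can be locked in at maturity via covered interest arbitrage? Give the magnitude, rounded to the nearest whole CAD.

T = 2 years.
Invest the ILS and cover forward: 18,000,000 × 1.21550625 × 0.36742 = CAD 8,038,823.51.
Convert at spot and invest in CAD: 18,000,000 × 0.42059 × 1.08472225 = CAD 8,212,019.96.
The quoted forward undervalues ILS, so borrow ILS, convert to CAD at spot, deposit the CAD at 4.15%, and buy ILS forward at 0.36742 to cover the loan.
Profit = 8,212,019.96 − 8,038,823.51 = CAD 173,196.

CAD 173,196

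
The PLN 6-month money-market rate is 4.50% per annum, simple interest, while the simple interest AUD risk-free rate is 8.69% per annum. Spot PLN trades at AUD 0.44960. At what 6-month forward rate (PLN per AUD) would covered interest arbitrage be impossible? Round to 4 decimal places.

T = 6/12 years.
AUD growth factor: 1 + 0.0869×6/12 = 1.043450.
PLN accumulates by 1 + 0.0450×6/12 = 1.022500.
So F = 0.4496 × 1.043450 / 1.022500 = 0.4588119 (AUD/PLN).
Invert for PLN per AUD: 1 / 0.4588119 = 2.1795.

2.1795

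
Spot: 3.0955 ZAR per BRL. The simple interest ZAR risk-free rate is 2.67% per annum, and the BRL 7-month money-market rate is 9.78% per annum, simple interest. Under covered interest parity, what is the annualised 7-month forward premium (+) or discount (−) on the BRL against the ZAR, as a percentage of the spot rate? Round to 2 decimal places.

-6.73%

T = 7/12 years.
F = S · g_ZAR/g_BRL = 3.0955 × 1.015575/1.057050 = 2.9740432.
Annualised premium = (F − S)/S × (1/T) = (2.9740432 − 3.0955)/3.0955 ÷ (7/12) = -6.73%.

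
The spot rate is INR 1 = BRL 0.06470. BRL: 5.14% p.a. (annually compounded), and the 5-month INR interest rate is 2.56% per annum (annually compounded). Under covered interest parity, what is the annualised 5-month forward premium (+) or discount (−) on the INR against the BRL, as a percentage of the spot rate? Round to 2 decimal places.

+2.50%

T = 5/12 years.
No-arbitrage forward: 0.0647 × 1.021104 / 1.0105881 = 0.06537325 BRL/INR.
(F − S)/S ÷ T = (0.06537325 − 0.0647)/0.0647/(5/12) = 0.024974 → 2.50%.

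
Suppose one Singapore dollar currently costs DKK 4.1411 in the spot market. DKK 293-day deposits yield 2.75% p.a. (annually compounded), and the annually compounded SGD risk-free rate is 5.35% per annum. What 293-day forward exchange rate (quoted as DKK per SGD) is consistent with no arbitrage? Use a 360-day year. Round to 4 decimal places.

T = 293/360 years.
Growth of 1 DKK over T: (1 + 0.0275)^(293/360) = 1.0223253.
SGD accumulates by (1 + 0.0535)^(293/360) = 1.0433307.
Forward (DKK per SGD) = 4.1411 × 1.0223253 / 1.0433307 = 4.057727.

4.0577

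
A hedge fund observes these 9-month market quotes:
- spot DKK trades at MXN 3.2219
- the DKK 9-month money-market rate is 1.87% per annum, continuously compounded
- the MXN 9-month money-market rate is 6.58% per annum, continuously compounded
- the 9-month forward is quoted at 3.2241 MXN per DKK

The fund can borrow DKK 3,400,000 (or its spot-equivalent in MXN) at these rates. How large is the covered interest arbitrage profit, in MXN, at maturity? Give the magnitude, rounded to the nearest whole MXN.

T = 9/12 years.
Route A — deposit DKK, sell forward: 3,400,000 × 1.0141238117 × 3.2241 = MXN 11,116,764.38.
Route B — convert at spot, deposit MXN: 3,400,000 × 3.2219 × 1.0505879922 = MXN 11,508,624.14.
The quoted forward undervalues DKK, so borrow DKK, convert to MXN at spot, deposit the MXN at 6.58%, and buy DKK forward at 3.2241 to cover the loan.
Profit = 11,508,624.14 − 11,116,764.38 = MXN 391,860.

MXN 391,860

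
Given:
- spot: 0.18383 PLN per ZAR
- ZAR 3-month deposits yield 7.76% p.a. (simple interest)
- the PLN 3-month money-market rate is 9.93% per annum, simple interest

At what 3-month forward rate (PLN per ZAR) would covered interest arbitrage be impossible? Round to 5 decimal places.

0.18481

T = 3/12 years.
Growth of 1 PLN over T: 1 + 0.0993×3/12 = 1.024825.
Growth of 1 ZAR over T: 1 + 0.0776×3/12 = 1.019400.
Forward (PLN per ZAR) = 0.18383 × 1.024825 / 1.019400 = 0.1848083.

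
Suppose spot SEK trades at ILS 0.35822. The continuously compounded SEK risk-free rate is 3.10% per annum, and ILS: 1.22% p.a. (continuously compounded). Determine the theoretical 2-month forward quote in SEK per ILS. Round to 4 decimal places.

T = 2/12 years.
ILS accumulates by e^(0.0122×2/12) = 1.0020354.
SEK accumulates by e^(0.0310×2/12) = 1.005180.
So F = 0.35822 × 1.0020354 / 1.005180 = 0.3570993 (ILS/SEK).
Invert for SEK per ILS: 1 / 0.3570993 = 2.8003.

2.8003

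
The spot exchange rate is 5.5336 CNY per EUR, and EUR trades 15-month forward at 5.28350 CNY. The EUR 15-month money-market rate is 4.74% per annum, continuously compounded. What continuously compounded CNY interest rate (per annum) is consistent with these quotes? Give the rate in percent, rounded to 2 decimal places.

T = 15/12 years.
F/S = 5.2835/5.5336 = 0.9548034 = (growth of CNY) / (growth of EUR).
The EUR side grows by e^(0.0474×15/12) = 1.0610405.
That pins the CNY growth at 1.0130851.
Take logs: ln 1.0130851 / (15/12) = 0.010400, so 1.04%.

1.04%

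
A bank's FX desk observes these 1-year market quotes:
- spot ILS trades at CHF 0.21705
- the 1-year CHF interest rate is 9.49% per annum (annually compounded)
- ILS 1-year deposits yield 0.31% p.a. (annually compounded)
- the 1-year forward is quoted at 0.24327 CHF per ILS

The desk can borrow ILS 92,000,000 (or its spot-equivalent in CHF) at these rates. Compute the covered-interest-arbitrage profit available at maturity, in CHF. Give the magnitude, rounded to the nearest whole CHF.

T = 1 year.
Route A — deposit ILS, sell forward: 92,000,000 × 1.003100 × 0.24327 = CHF 22,450,220.60.
Route B — convert at spot, deposit CHF: 92,000,000 × 0.21705 × 1.094900 = CHF 21,863,620.14.
The quoted forward overvalues ILS, so borrow CHF, buy ILS at spot, deposit the ILS at 0.31%, and sell the proceeds forward at 0.24327.
The gap between the two covered legs is CHF 586,600.

CHF 586,600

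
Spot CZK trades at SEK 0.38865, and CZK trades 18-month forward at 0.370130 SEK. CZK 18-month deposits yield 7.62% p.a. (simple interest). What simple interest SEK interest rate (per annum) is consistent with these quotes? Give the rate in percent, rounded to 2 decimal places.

4.08%

T = 18/12 years.
F/S = 0.37013/0.38865 = 0.9523479 = (growth of SEK) / (growth of CZK).
CZK growth factor: 1 + 0.0762×18/12 = 1.114300.
Hence g_SEK = 1.0612013.
(1.0612013 − 1)/T = 0.040801, i.e. 4.08%.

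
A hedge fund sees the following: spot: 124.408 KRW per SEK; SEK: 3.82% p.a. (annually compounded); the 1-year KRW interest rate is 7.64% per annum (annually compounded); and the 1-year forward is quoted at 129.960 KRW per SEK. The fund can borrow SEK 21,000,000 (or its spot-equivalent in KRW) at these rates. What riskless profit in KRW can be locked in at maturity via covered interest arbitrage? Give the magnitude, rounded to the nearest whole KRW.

KRW 21,245,717

T = 1 year.
Invest the SEK and cover forward: 21,000,000 × 1.038200 × 129.960 = KRW 2,833,413,912.00.
Convert at spot and invest in KRW: 21,000,000 × 124.408 × 1.076400 = KRW 2,812,168,195.20.
The quoted forward overvalues SEK, so borrow KRW, buy SEK at spot, deposit the SEK at 3.82%, and sell the proceeds forward at 129.960.
The gap between the two covered legs is KRW 21,245,717.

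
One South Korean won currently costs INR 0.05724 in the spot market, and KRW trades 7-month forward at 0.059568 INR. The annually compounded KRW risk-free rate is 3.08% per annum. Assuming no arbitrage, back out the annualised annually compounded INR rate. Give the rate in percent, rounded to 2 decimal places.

10.37%

T = 7/12 years.
CIP gives F = S · g_INR/g_KRW, so g_INR/g_KRW = 0.059568/0.05724 = 1.0406709.
KRW growth factor: (1 + 0.0308)^(7/12) = 1.017853.
So the INR growth factor = 1.059250.
r = 1.059250^(12/7) − 1 = 0.103709 → 10.37%.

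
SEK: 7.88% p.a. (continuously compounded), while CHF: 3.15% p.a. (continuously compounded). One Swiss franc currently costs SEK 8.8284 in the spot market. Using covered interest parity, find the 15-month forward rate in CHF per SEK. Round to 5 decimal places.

T = 15/12 years.
SEK accumulates by e^(0.0788×15/12) = 1.1035144.
Growth of 1 CHF over T: e^(0.0315×15/12) = 1.0401605.
CIP: F = S · (grow SEK)/(grow CHF) = 8.8284 × 1.1035144/1.0401605 = 9.366119 SEK per CHF.
Invert for CHF per SEK: 1 / 9.366119 = 0.10677.

0.10677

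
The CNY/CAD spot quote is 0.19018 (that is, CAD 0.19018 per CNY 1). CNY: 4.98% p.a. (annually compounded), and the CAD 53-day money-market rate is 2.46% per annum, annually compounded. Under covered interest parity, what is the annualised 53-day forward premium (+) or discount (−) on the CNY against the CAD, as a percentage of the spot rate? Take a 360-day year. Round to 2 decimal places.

-2.43%

T = 53/360 years.
F = S · g_CAD/g_CNY = 0.19018 × 1.0035842/1.0071806 = 0.18950091.
(F − S)/S ÷ T = (0.18950091 − 0.19018)/0.19018/(53/360) = -0.024254 → -2.43%.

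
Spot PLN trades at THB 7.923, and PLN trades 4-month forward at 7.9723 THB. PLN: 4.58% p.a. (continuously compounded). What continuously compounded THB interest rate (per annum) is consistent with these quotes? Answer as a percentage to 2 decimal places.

T = 4/12 years.
CIP gives F = S · g_THB/g_PLN, so g_THB/g_PLN = 7.9723/7.923 = 1.0062224.
The PLN side grows by e^(0.0458×4/12) = 1.0153838.
Hence g_THB = 1.0217019.
r = ln(1.0217019)/(4/12) = 0.064409 → 6.44%.

6.44%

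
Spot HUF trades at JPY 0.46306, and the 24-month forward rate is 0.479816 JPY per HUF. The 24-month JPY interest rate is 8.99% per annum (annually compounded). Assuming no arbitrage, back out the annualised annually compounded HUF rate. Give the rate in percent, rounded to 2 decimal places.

T = 2 years.
CIP gives F = S · g_JPY/g_HUF, so g_JPY/g_HUF = 0.479816/0.46306 = 1.0361854.
The JPY side grows by (1 + 0.0899)^2 = 1.187882.
That pins the HUF growth at 1.1463991.
Annualise: 1.1463991^(1/2) − 1 = 0.070700 = 7.07%.

7.07%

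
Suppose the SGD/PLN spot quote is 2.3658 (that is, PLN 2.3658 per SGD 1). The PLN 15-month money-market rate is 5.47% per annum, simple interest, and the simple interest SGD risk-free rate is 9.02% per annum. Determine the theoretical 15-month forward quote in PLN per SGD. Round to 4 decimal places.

T = 15/12 years.
PLN growth factor: 1 + 0.0547×15/12 = 1.068375.
SGD accumulates by 1 + 0.0902×15/12 = 1.112750.
Forward (PLN per SGD) = 2.3658 × 1.068375 / 1.112750 = 2.271455.

2.2715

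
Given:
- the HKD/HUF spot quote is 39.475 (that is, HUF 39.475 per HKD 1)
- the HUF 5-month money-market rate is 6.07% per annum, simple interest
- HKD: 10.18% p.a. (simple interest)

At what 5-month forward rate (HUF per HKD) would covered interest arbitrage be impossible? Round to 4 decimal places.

38.8265

T = 5/12 years.
HUF growth factor: 1 + 0.0607×5/12 = 1.02529167.
Growth of 1 HKD over T: 1 + 0.1018×5/12 = 1.04241667.
So F = 39.475 × 1.02529167 / 1.04241667 = 38.826498 (HUF/HKD).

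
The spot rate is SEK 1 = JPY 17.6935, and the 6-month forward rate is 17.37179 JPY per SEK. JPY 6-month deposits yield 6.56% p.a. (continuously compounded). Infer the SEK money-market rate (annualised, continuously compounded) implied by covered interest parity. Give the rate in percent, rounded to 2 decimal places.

T = 6/12 years.
By CIP, F/S equals the JPY-to-SEK growth ratio: 17.37179/17.6935 = 0.9818176.
JPY growth factor: e^(0.0656×6/12) = 1.0333438.
Hence g_SEK = 1.0524804.
r = ln(1.0524804)/(6/12) = 0.102299 → 10.23%.

10.23%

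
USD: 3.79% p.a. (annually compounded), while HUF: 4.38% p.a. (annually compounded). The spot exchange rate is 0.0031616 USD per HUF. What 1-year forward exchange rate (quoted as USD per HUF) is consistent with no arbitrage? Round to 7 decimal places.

0.0031437

T = 1 year.
USD growth factor: (1 + 0.0379)^1 = 1.037900.
HUF growth factor: (1 + 0.0438)^1 = 1.043800.
Forward (USD per HUF) = 0.0031616 × 1.037900 / 1.043800 = 0.003143729.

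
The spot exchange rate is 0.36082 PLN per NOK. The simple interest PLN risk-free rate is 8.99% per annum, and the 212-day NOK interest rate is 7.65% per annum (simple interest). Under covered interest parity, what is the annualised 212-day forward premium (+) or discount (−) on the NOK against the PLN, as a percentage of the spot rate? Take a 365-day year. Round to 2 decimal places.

T = 212/365 years.
No-arbitrage forward: 0.36082 × 1.0522159 / 1.0444329 = 0.36350879 PLN/NOK.
Annualised premium = (F − S)/S × (1/T) = (0.36350879 − 0.36082)/0.36082 ÷ (212/365) = 1.28%.

+1.28%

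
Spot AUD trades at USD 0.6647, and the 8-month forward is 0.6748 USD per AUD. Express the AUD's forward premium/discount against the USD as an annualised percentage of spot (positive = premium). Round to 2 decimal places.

+2.28%

T = 8/12 years.
Period premium: (0.6748 − 0.6647)/0.6647 = 0.0151948.
Annualise by dividing by T: 0.0151948 / (8/12) = 0.022792 → 2.28%.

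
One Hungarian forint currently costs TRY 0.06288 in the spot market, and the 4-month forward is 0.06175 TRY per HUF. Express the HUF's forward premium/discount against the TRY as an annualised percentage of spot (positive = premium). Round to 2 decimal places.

-5.39%

T = 4/12 years.
HUF trades forward at -1.79707% vs spot over the period.
Annualise by dividing by T: -0.0179707 / (4/12) = -0.053912 → -5.39%.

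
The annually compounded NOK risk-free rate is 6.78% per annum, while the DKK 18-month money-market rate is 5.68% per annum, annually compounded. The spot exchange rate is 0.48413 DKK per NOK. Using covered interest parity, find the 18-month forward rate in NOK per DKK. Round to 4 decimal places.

T = 18/12 years.
DKK growth factor: (1 + 0.0568)^(18/12) = 1.0863986.
NOK growth factor: (1 + 0.0678)^(18/12) = 1.1034048.
So F = 0.48413 × 1.0863986 / 1.1034048 = 0.4766684 (DKK/NOK).
Invert for NOK per DKK: 1 / 0.4766684 = 2.0979.

2.0979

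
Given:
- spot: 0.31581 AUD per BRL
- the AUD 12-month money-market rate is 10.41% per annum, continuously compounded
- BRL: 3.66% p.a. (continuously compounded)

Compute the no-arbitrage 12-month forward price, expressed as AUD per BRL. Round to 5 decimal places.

T = 1 year.
AUD accumulates by e^(0.1041×1) = 1.1097114.
Growth of 1 BRL over T: e^(0.0366×1) = 1.037278.
Forward (AUD per BRL) = 0.31581 × 1.1097114 / 1.037278 = 0.3378631.

0.33786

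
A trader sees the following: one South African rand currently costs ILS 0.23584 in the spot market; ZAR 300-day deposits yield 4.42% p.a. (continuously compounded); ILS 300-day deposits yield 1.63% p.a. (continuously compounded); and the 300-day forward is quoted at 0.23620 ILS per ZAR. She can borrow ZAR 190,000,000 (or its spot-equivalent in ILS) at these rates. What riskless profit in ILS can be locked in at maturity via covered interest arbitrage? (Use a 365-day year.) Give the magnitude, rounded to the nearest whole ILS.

T = 300/365 years.
Invest the ZAR and cover forward: 190,000,000 × 1.0369967209 × 0.23620 = ILS 46,538,338.84.
Convert at spot and invest in ILS: 190,000,000 × 0.23584 × 1.0134874057 = ILS 45,413,965.25.
The quoted forward overvalues ZAR, so borrow ILS, buy ZAR at spot, deposit the ZAR at 4.42%, and sell the proceeds forward at 0.23620.
The gap between the two covered legs is ILS 1,124,374.

ILS 1,124,374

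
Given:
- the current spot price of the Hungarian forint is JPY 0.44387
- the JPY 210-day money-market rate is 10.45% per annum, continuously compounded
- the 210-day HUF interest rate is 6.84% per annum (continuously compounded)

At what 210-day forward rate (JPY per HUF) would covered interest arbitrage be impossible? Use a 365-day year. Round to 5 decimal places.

T = 210/365 years.
Growth of 1 JPY over T: e^(0.1045×210/365) = 1.0619675.
HUF growth factor: e^(0.0684×210/365) = 1.040138.
CIP: F = S · (grow JPY)/(grow HUF) = 0.44387 × 1.0619675/1.040138 = 0.4531856 JPY per HUF.

0.45319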